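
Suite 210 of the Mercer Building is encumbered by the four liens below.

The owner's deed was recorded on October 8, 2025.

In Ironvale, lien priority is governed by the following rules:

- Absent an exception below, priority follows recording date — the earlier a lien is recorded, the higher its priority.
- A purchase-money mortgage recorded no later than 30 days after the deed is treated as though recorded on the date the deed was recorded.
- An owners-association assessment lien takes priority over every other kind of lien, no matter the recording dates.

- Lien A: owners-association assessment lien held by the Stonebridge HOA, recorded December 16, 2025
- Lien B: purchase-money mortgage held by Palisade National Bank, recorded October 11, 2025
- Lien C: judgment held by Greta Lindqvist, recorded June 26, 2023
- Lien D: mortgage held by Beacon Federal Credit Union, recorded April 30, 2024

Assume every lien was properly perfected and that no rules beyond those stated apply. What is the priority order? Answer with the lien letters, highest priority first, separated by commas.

A, C, D, B

Effective dates: B was recorded within the 30-day window, so its effective date is the deed date October 8, 2025.
As an owners-association assessment lien, A is senior to every other lien.
Remaining liens by effective date: C (June 26, 2023), D (April 30, 2024), B (October 8, 2025).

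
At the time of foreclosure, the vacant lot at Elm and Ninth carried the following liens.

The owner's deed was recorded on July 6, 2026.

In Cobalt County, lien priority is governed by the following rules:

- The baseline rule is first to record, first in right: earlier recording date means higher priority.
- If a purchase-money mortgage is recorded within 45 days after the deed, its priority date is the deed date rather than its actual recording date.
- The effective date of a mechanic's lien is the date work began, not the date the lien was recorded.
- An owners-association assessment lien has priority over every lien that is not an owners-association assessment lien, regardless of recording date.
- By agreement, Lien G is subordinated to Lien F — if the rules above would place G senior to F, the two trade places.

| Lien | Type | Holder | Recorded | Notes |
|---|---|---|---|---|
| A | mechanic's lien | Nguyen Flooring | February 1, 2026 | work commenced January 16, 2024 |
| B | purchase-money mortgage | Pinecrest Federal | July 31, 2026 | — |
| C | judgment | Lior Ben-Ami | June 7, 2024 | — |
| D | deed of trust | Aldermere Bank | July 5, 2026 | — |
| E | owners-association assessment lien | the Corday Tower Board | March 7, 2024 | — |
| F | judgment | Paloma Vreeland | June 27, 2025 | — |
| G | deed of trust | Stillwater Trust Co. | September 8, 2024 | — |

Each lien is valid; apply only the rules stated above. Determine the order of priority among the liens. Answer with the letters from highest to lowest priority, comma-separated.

Effective dates: A is treated as recorded January 16, 2024, the work-commencement date; B's effective date is the deed date, July 6, 2026.
E is an owners-association assessment lien, so it outranks all other liens regardless of date.
Ordering the rest by effective date: A (January 16, 2024), C (June 7, 2024), G (September 8, 2024), F (June 27, 2025), D (July 5, 2026), B (July 6, 2026).
Because G would otherwise rank above F, the subordination swaps them.

E, A, C, F, G, D, B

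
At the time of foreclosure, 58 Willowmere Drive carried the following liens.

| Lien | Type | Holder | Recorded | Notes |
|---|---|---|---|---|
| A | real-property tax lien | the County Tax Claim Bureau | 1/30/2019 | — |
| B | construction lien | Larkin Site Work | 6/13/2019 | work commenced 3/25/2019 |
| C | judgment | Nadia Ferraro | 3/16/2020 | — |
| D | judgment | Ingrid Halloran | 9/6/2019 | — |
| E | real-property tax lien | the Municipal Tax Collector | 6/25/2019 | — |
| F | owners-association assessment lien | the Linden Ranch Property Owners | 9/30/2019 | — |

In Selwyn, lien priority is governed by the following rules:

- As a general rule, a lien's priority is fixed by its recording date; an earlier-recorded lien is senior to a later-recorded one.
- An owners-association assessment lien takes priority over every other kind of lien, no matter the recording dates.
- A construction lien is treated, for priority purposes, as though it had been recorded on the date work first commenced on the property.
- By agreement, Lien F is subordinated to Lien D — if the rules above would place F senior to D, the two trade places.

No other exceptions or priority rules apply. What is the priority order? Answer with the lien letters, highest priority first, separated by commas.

Effective dates after the stated exceptions: B's effective date is 3/25/2019, when work began.
As an owners-association assessment lien, F is senior to every other lien.
Ordering the rest by effective date: A (1/30/2019), B (3/25/2019), E (6/25/2019), D (9/6/2019), C (3/16/2020).
The subordination applies — F was senior to D — so F and D swap.

D, A, B, E, F, C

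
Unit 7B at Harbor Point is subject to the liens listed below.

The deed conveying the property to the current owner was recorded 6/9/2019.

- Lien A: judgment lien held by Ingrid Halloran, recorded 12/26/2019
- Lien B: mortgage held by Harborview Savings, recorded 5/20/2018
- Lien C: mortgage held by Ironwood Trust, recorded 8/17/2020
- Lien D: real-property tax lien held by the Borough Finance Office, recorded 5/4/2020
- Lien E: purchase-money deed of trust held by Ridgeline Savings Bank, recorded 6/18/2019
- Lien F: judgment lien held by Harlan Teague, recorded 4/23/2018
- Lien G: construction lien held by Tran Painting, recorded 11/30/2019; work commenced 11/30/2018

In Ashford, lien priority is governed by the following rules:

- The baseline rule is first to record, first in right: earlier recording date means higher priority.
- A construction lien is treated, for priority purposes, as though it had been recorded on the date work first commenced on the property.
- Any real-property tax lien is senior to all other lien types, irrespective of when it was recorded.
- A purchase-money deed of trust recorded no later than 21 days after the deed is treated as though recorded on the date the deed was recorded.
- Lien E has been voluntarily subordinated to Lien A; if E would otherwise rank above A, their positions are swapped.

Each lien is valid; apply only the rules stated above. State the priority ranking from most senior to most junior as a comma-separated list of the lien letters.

Effective dates: E relates back to the deed date 6/9/2019; G is treated as recorded 11/30/2018, the work-commencement date.
D, as a real-property tax lien, has superpriority and ranks first.
Remaining liens by effective date: F (4/23/2018), B (5/20/2018), G (11/30/2018), E (6/9/2019), A (12/26/2019), C (8/17/2020).
The subordination applies — E was senior to A — so E and A swap.

D, F, B, G, A, E, C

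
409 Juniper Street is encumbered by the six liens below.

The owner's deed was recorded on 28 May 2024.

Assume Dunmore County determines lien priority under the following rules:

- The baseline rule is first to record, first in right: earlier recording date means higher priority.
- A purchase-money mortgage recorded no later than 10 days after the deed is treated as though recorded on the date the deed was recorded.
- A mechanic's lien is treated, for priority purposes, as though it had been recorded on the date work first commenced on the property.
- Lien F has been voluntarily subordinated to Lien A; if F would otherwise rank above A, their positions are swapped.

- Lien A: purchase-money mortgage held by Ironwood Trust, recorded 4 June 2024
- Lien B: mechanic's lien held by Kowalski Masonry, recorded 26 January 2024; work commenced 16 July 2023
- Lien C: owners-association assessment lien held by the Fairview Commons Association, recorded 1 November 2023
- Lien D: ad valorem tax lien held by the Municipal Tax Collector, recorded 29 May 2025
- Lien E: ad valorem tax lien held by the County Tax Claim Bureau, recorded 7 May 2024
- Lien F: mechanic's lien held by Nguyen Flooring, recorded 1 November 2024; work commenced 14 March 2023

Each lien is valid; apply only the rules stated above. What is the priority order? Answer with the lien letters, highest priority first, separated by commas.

A, B, C, E, F, D

Effective dates: A's effective date is the deed date, 28 May 2024; B relates back to 16 July 2023 (work commenced); F is treated as recorded 14 March 2023, the work-commencement date.
Ordering by effective date: F (14 March 2023), B (16 July 2023), C (1 November 2023), E (7 May 2024), A (28 May 2024), D (29 May 2025).
F is senior to A before the subordination, so the two trade places.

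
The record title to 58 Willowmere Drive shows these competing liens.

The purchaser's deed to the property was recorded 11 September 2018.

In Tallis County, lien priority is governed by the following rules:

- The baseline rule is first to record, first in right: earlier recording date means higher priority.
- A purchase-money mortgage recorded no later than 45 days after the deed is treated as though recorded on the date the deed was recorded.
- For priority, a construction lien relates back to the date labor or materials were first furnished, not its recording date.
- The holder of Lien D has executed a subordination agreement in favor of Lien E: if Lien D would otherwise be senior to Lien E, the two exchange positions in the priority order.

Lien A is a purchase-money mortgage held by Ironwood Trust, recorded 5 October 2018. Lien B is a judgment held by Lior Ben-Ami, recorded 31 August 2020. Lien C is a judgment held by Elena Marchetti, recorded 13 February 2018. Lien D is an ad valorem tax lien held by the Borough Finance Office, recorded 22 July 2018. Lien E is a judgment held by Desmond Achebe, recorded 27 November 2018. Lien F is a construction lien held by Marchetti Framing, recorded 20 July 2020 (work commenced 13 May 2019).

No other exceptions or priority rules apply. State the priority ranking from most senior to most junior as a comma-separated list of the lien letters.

C, E, A, D, F, B

Effective dates after the stated exceptions: A's effective date is the deed date, 11 September 2018; F's effective date is 13 May 2019, when work began.
By effective date: C (13 February 2018), D (22 July 2018), A (11 September 2018), E (27 November 2018), F (13 May 2019), B (31 August 2020).
Because D would otherwise rank above E, the subordination swaps them.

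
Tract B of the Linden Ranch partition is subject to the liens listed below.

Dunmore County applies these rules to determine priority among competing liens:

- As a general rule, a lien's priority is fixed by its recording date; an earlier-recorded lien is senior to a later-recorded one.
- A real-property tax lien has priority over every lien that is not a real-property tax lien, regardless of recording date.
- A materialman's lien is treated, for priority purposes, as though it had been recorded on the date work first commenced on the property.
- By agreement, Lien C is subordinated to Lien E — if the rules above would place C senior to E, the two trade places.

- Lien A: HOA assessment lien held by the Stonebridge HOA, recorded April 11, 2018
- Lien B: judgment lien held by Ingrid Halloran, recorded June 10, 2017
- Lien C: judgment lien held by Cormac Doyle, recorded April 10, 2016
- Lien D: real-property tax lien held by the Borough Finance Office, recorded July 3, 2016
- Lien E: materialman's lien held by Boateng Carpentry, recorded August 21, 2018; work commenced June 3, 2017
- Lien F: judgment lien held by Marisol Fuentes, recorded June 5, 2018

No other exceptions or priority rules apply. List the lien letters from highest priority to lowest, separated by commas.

First, effective dates: E relates back to June 3, 2017 (work commenced).
D is a real-property tax lien and takes priority over every other lien.
The other liens, earliest effective date first: C (April 10, 2016), E (June 3, 2017), B (June 10, 2017), A (April 11, 2018), F (June 5, 2018).
The subordination applies — C was senior to E — so C and E swap.

D, E, C, B, A, F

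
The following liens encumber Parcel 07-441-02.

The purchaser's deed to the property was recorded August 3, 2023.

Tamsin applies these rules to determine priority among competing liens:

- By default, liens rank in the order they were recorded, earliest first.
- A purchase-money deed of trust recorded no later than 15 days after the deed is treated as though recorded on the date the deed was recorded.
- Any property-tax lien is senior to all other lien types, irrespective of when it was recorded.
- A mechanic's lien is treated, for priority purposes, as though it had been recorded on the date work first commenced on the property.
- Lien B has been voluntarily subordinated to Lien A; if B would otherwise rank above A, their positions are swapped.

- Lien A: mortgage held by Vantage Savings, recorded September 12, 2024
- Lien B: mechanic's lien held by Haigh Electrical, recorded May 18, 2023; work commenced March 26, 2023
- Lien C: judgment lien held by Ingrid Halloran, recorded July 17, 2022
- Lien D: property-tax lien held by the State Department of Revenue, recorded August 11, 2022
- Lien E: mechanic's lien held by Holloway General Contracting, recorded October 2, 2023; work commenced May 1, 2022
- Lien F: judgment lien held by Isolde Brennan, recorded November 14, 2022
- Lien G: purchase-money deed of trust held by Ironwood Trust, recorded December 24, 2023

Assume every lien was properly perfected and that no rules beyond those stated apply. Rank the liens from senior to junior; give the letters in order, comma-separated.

Effective dates: B relates back to March 26, 2023 (work commenced); E is treated as recorded May 1, 2022, the work-commencement date; G was recorded 143 days after the deed — beyond 15 days — so no relation-back applies.
D is a property-tax lien and takes priority over every other lien.
Ordering the rest by effective date: E (May 1, 2022), C (July 17, 2022), F (November 14, 2022), B (March 26, 2023), G (December 24, 2023), A (September 12, 2024).
B is senior to A before the subordination, so the two trade places.

D, E, C, F, A, G, B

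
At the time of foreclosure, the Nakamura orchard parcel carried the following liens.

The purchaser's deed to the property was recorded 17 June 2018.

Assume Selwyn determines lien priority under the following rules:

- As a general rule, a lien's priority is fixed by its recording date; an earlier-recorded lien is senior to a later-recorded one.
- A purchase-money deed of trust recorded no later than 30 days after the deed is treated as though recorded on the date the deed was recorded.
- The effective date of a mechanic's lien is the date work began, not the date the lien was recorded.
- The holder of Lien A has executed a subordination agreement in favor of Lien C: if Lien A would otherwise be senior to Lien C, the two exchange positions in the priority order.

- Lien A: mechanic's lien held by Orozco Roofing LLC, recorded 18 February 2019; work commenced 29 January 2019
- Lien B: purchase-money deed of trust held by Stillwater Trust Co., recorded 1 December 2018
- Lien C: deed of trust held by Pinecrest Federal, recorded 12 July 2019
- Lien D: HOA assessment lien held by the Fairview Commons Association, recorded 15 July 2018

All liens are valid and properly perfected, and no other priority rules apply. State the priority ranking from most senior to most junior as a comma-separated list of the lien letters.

D, B, C, A

Adjusting effective dates: A is treated as recorded 29 January 2019, the work-commencement date; B missed the 30-day window (167 days after the deed), so its recording date stands.
By effective date, earliest first: D (15 July 2018), B (1 December 2018), A (29 January 2019), C (12 July 2019).
The subordination applies — A was senior to C — so A and C swap.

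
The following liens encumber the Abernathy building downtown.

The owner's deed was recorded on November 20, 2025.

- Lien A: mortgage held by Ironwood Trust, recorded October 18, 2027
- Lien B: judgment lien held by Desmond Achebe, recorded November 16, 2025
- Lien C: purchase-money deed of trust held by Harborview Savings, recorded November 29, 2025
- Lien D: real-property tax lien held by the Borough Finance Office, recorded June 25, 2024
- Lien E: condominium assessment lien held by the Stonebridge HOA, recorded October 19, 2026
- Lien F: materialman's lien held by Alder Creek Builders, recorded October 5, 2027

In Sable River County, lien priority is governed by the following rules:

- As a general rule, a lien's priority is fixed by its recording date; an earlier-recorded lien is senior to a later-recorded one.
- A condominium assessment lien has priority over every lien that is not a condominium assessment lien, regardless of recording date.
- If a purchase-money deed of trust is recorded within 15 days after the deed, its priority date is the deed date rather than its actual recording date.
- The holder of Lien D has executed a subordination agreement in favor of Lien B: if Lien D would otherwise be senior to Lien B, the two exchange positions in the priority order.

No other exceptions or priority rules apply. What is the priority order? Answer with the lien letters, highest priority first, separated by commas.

E, B, D, C, F, A

Effective dates after the stated exceptions: C relates back to the deed date November 20, 2025.
E, as a condominium assessment lien, has superpriority and ranks first.
Among the remaining liens, by effective date: D (June 25, 2024), B (November 16, 2025), C (November 20, 2025), F (October 5, 2027), A (October 18, 2027).
The subordination applies — D was senior to B — so D and B swap.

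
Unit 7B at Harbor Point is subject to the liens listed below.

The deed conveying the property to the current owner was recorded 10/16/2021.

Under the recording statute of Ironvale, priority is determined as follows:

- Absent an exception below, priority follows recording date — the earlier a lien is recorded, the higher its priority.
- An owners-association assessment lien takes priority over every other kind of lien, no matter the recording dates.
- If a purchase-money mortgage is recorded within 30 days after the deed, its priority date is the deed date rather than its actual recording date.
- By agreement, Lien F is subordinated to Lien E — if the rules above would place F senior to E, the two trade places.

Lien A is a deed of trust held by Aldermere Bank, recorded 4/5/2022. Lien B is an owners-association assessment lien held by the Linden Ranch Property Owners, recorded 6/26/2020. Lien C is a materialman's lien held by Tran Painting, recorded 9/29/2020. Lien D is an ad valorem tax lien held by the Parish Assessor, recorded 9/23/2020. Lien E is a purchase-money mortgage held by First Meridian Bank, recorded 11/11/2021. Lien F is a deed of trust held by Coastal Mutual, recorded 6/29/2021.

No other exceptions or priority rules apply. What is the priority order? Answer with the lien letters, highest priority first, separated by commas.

B, D, C, E, F, A

First, effective dates: E's effective date is the deed date, 10/16/2021.
As an owners-association assessment lien, B is senior to every other lien.
Remaining liens by effective date: D (9/23/2020), C (9/29/2020), F (6/29/2021), E (10/16/2021), A (4/5/2022).
F is senior to E before the subordination, so the two trade places.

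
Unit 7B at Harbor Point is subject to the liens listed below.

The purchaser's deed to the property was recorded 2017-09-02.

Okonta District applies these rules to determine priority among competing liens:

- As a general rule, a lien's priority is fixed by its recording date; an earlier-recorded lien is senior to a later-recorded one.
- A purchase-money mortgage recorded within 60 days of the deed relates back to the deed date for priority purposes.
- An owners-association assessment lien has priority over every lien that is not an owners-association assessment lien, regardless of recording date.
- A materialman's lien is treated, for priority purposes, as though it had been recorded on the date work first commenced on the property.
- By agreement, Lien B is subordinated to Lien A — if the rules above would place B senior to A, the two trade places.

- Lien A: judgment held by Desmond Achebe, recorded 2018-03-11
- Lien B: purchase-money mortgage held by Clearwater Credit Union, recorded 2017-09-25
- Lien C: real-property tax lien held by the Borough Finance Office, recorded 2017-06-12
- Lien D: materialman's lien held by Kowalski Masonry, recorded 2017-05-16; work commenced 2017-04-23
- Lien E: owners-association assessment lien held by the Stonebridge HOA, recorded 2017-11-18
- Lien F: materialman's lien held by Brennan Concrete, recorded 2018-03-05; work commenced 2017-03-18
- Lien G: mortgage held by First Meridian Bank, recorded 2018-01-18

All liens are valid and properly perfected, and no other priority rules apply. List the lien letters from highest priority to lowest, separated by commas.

Effective dates after the stated exceptions: B's effective date is the deed date, 2017-09-02; D is treated as recorded 2017-04-23, the work-commencement date; F relates back to 2017-03-18 (work commenced).
E is an owners-association assessment lien, so it outranks all other liens regardless of date.
Among the remaining liens, by effective date: F (2017-03-18), D (2017-04-23), C (2017-06-12), B (2017-09-02), G (2018-01-18), A (2018-03-11).
B would otherwise be senior to A, so under the subordination agreement B and A exchange positions.

E, F, D, C, A, G, B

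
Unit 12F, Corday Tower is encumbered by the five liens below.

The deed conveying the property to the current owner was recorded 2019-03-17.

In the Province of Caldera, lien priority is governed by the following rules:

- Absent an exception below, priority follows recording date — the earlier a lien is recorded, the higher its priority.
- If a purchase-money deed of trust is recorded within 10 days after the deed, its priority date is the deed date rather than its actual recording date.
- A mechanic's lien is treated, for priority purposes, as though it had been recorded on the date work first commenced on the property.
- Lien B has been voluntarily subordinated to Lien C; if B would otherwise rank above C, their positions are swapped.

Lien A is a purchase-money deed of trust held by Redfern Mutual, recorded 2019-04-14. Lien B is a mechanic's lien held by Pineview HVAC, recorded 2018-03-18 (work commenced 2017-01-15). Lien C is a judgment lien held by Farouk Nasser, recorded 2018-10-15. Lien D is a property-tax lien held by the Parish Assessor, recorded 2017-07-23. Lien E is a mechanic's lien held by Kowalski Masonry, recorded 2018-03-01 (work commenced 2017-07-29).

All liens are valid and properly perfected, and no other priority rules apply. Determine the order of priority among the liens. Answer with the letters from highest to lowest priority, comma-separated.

C, D, E, B, A

First, effective dates: A was recorded 28 days after the deed — beyond 10 days — so no relation-back applies; B's effective date is 2017-01-15, when work began; E relates back to 2017-07-29 (work commenced).
Ordering by effective date: B (2017-01-15), D (2017-07-23), E (2017-07-29), C (2018-10-15), A (2019-04-14).
B is senior to C before the subordination, so the two trade places.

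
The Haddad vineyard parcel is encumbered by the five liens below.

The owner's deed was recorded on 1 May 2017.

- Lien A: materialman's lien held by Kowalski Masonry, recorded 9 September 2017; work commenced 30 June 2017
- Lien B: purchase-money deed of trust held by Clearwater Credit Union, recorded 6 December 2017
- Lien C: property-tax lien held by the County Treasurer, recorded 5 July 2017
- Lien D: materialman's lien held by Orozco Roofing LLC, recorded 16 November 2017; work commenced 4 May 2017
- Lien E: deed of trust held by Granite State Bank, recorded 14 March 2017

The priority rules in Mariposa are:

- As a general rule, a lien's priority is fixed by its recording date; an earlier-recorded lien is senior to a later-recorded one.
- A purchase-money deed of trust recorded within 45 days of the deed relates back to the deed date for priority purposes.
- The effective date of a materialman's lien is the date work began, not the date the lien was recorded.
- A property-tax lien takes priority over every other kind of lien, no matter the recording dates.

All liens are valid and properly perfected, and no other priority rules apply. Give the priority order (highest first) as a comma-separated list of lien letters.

C, E, D, A, B

Effective dates after the stated exceptions: A is treated as recorded 30 June 2017, the work-commencement date; B missed the 45-day window (219 days after the deed), so its recording date stands; D's effective date is 4 May 2017, when work began.
As a property-tax lien, C is senior to every other lien.
The other liens, earliest effective date first: E (14 March 2017), D (4 May 2017), A (30 June 2017), B (6 December 2017).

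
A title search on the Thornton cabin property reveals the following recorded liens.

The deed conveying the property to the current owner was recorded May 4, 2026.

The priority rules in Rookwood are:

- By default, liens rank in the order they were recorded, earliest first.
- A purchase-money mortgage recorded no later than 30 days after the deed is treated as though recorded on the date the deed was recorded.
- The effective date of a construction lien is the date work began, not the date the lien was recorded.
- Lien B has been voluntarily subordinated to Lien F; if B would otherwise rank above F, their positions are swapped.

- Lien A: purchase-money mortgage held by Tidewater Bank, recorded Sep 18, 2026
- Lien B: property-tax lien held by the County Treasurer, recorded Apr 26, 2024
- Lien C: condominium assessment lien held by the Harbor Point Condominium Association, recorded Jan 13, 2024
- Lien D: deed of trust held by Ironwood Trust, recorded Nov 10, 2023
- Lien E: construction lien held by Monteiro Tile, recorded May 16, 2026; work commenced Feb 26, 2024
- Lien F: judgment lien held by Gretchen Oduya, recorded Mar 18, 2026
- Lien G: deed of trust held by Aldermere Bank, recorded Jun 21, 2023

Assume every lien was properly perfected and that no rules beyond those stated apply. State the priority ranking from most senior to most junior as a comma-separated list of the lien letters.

G, D, C, E, F, B, A

Effective dates after the stated exceptions: A missed the 30-day window (137 days after the deed), so its recording date stands; E relates back to Feb 26, 2024 (work commenced).
Sorted by effective date: G (Jun 21, 2023), D (Nov 10, 2023), C (Jan 13, 2024), E (Feb 26, 2024), B (Apr 26, 2024), F (Mar 18, 2026), A (Sep 18, 2026).
B is senior to F before the subordination, so the two trade places.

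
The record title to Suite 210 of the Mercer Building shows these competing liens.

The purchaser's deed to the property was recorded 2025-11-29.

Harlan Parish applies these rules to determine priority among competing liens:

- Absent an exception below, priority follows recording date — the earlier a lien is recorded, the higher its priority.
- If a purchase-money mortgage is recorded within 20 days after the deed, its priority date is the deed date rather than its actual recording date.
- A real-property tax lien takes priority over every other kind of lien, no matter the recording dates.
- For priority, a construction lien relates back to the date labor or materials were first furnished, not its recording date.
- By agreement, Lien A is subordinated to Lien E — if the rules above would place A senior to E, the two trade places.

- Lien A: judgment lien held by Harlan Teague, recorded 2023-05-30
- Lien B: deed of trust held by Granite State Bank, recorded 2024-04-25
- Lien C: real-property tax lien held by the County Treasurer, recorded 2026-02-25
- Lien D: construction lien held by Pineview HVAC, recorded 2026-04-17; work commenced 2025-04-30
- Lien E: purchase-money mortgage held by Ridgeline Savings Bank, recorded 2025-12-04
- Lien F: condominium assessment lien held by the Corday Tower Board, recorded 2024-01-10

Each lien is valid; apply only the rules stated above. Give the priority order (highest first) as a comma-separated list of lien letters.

C, E, F, B, D, A

First, effective dates: D's effective date is 2025-04-30, when work began; E was recorded within the 20-day window, so its effective date is the deed date 2025-11-29.
C is a real-property tax lien, so it outranks all other liens regardless of date.
Among the remaining liens, by effective date: A (2023-05-30), F (2024-01-10), B (2024-04-25), D (2025-04-30), E (2025-11-29).
A would otherwise be senior to E, so under the subordination agreement A and E exchange positions.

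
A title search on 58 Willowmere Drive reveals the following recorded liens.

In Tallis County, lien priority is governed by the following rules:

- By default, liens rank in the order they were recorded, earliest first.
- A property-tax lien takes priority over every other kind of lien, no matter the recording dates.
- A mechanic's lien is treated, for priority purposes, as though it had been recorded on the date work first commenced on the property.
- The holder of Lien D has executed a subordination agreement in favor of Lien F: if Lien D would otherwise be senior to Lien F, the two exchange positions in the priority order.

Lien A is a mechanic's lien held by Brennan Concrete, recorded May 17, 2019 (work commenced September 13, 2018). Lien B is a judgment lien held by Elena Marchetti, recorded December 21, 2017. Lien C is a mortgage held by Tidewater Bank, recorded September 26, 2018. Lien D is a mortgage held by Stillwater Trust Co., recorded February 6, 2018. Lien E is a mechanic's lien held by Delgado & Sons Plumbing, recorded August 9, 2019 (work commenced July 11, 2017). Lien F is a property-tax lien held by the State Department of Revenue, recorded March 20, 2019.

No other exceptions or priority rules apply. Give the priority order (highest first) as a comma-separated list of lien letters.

Effective dates: A is treated as recorded September 13, 2018, the work-commencement date; E relates back to July 11, 2017 (work commenced).
F, as a property-tax lien, has superpriority and ranks first.
Remaining liens by effective date: E (July 11, 2017), B (December 21, 2017), D (February 6, 2018), A (September 13, 2018), C (September 26, 2018).
D already ranks below F; the subordination has no effect.

F, E, B, D, A, C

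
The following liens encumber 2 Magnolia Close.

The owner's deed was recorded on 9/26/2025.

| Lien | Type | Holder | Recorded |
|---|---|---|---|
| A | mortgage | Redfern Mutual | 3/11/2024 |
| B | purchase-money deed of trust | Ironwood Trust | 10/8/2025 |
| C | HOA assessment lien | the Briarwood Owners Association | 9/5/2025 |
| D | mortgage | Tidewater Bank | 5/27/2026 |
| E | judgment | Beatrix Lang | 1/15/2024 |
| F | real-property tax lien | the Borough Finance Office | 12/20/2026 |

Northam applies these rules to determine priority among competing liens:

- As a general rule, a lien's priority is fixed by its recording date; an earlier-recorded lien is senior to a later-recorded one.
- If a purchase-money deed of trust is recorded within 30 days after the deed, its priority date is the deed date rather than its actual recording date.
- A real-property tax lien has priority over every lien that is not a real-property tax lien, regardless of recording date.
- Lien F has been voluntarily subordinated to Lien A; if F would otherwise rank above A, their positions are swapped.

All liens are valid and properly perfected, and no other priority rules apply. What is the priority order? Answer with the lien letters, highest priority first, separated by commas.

Adjusting effective dates: B relates back to the deed date 9/26/2025.
As a real-property tax lien, F is senior to every other lien.
Among the remaining liens, by effective date: E (1/15/2024), A (3/11/2024), C (9/5/2025), B (9/26/2025), D (5/27/2026).
F would otherwise be senior to A, so under the subordination agreement F and A exchange positions.

A, E, F, C, B, D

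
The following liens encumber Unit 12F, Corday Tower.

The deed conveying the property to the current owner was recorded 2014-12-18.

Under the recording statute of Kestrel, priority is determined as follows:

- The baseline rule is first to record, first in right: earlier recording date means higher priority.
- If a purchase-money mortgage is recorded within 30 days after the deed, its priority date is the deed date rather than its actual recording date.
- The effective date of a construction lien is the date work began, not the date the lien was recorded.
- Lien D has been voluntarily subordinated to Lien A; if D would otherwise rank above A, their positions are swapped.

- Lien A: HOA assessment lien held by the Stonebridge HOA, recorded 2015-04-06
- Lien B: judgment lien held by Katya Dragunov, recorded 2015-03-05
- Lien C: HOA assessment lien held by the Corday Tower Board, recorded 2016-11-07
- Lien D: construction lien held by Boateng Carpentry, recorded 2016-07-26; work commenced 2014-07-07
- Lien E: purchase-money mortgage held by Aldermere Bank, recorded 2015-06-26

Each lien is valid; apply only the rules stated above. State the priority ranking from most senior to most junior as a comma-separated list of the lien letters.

A, B, D, E, C

First, effective dates: D is treated as recorded 2014-07-07, the work-commencement date; E was recorded 190 days after the deed, outside the 30-day window, so it keeps its recording date.
By effective date, earliest first: D (2014-07-07), B (2015-03-05), A (2015-04-06), E (2015-06-26), C (2016-11-07).
D would otherwise be senior to A, so under the subordination agreement D and A exchange positions.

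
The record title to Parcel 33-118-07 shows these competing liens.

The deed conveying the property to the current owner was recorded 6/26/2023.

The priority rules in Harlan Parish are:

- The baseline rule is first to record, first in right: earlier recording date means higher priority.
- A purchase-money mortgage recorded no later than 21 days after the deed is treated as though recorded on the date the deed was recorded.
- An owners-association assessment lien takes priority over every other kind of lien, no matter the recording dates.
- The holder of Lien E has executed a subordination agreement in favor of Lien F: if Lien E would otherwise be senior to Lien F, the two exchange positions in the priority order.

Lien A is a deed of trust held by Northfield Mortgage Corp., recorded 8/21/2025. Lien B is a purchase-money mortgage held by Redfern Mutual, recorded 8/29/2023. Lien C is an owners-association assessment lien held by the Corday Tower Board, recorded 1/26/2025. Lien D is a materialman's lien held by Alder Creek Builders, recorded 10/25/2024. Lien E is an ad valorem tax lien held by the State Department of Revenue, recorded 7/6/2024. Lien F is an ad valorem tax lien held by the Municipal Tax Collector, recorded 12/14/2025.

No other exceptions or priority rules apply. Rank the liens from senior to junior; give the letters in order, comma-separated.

C, B, F, D, A, E

First, effective dates: B missed the 21-day window (64 days after the deed), so its recording date stands.
C is an owners-association assessment lien, so it outranks all other liens regardless of date.
Among the remaining liens, by effective date: B (8/29/2023), E (7/6/2024), D (10/25/2024), A (8/21/2025), F (12/14/2025).
The subordination applies — E was senior to F — so E and F swap.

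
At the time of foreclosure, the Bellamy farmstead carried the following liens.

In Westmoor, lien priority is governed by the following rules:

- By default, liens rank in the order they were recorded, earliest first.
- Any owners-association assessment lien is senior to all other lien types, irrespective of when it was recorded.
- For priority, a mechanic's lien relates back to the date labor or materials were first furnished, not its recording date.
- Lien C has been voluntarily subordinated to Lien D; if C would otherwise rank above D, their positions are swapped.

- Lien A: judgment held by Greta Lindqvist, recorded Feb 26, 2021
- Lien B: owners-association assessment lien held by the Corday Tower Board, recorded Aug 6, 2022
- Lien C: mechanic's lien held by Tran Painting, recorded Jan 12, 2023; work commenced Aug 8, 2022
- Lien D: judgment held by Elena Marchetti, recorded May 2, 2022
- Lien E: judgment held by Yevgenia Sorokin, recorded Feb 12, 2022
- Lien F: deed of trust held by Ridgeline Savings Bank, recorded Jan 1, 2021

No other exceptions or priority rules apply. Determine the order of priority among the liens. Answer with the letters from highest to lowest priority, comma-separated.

Effective dates after the stated exceptions: C is treated as recorded Aug 8, 2022, the work-commencement date.
As an owners-association assessment lien, B is senior to every other lien.
Among the remaining liens, by effective date: F (Jan 1, 2021), A (Feb 26, 2021), E (Feb 12, 2022), D (May 2, 2022), C (Aug 8, 2022).
C already ranks below D; the subordination has no effect.

B, F, A, E, D, C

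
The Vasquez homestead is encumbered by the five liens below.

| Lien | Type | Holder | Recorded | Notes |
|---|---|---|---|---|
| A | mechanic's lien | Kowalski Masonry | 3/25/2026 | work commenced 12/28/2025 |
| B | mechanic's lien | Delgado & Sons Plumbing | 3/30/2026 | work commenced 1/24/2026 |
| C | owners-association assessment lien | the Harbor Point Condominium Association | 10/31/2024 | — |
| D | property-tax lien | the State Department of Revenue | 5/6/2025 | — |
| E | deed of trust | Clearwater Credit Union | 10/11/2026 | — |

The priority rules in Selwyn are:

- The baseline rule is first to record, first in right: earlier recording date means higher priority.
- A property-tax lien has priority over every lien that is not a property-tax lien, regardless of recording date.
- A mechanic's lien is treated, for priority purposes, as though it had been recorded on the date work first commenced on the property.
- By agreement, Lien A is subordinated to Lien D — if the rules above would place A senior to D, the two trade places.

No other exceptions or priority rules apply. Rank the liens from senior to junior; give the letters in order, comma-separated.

First, effective dates: A's effective date is 12/28/2025, when work began; B is treated as recorded 1/24/2026, the work-commencement date.
D is a property-tax lien and takes priority over every other lien.
The other liens, earliest effective date first: C (10/31/2024), A (12/28/2025), B (1/24/2026), E (10/11/2026).
Since A is not senior to D, the subordination leaves the order unchanged.

D, C, A, B, E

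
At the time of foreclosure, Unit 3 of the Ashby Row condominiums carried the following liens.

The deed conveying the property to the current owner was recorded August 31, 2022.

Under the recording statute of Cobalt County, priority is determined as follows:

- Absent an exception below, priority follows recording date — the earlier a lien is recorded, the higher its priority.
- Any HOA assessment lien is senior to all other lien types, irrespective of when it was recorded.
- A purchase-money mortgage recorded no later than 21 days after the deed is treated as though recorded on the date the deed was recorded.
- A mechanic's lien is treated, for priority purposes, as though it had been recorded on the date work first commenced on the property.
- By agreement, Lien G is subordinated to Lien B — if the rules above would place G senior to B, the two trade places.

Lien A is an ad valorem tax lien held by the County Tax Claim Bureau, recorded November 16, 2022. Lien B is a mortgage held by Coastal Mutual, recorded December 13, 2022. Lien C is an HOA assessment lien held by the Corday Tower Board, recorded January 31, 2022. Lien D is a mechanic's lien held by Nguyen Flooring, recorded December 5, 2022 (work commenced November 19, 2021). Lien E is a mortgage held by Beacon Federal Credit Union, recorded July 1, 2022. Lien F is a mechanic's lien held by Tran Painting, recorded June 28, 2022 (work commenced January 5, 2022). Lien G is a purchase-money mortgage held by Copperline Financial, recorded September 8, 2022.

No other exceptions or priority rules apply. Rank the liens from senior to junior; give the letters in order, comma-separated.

First, effective dates: D relates back to November 19, 2021 (work commenced); F is treated as recorded January 5, 2022, the work-commencement date; G relates back to the deed date August 31, 2022.
C is an HOA assessment lien and takes priority over every other lien.
Among the remaining liens, by effective date: D (November 19, 2021), F (January 5, 2022), E (July 1, 2022), G (August 31, 2022), A (November 16, 2022), B (December 13, 2022).
Because G would otherwise rank above B, the subordination swaps them.

C, D, F, E, B, A, G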